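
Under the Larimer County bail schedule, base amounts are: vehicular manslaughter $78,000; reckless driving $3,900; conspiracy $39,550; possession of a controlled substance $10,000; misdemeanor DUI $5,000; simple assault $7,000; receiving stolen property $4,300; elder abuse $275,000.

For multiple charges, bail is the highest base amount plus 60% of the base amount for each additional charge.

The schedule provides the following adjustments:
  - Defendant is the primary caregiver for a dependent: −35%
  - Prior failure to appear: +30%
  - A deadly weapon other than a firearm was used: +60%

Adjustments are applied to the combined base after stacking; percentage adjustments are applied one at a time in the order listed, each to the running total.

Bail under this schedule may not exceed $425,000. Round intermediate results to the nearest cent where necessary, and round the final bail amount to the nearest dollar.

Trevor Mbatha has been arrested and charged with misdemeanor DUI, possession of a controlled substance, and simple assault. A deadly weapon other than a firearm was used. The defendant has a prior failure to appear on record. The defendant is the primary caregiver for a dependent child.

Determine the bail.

$23,254

Base amounts from the schedule: misdemeanor DUI $5,000; possession of a controlled substance $10,000; simple assault $7,000.
Stacking rule: highest base plus 60% of each additional charge. Highest is possession of a controlled substance at $10,000. Additional: $5,000 × 60% = $3,000; $7,000 × 60% = $4,200. Combined base = $10,000 + $7,200 = $17,200.
Defendant is the primary caregiver for a dependent (−35%): $17,200 × 0.65 = $11,180.
Prior failure to appear (+30%): $11,180 × 1.3 = $14,534.
A deadly weapon other than a firearm was used (+60%): $14,534 × 1.6 = $23,254.40.
$23,254.40 is within the $425,000 maximum.
Rounded to the nearest dollar: $23,254.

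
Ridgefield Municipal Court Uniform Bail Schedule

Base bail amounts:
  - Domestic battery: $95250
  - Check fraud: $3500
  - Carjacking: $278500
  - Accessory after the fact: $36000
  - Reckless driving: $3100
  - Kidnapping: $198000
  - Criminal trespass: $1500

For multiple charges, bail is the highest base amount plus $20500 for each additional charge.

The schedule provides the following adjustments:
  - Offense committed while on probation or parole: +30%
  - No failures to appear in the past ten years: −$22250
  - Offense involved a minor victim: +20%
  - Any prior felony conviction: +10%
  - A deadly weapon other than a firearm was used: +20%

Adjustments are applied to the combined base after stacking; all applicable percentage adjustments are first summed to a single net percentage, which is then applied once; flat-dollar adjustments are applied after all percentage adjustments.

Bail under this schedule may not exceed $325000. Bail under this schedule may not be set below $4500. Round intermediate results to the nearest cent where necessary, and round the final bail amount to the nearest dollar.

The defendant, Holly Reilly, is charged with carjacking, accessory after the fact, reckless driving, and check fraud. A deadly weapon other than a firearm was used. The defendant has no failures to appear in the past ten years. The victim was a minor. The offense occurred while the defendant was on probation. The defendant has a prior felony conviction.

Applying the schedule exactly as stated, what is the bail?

$325000

Base amounts from the schedule: carjacking $278500; accessory after the fact $36000; reckless driving $3100; check fraud $3500.
Stacking rule: highest base plus $20500 per additional charge. Highest is carjacking at $278500; 3 additional charges → +$61500. Combined base = $340000.
Net percentage adjustment: +30% +20% +10% +20% = +80%. $340000 × 1.8 = $612000.
No failures to appear in the past ten years (−$22250 flat): $612000 − $22250 = $589750.
Result $589750 exceeds the maximum of $325000; bail is capped at $325000.
$325000 is at or above the $4500 minimum.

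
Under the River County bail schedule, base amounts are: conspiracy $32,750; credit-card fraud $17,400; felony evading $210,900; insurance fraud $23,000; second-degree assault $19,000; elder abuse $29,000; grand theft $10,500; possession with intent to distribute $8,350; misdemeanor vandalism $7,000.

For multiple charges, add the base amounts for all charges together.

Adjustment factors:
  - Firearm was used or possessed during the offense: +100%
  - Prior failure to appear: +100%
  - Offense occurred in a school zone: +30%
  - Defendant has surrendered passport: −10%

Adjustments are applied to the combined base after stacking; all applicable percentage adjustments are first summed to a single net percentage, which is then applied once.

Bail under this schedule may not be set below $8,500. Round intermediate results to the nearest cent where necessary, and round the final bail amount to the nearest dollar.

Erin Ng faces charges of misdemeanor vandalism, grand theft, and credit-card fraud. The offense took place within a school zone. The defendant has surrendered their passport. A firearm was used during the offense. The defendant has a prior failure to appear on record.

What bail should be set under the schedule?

Base amounts from the schedule: misdemeanor vandalism $7,000; grand theft $10,500; credit-card fraud $17,400.
Stacking rule: sum of all bases. $7,000 + $10,500 + $17,400 = $34,900.
Net percentage adjustment: +100% +100% +30% −10% = +220%. $34,900 × 3.2 = $111,680.
$111,680 is at or above the $8,500 minimum.

$111,680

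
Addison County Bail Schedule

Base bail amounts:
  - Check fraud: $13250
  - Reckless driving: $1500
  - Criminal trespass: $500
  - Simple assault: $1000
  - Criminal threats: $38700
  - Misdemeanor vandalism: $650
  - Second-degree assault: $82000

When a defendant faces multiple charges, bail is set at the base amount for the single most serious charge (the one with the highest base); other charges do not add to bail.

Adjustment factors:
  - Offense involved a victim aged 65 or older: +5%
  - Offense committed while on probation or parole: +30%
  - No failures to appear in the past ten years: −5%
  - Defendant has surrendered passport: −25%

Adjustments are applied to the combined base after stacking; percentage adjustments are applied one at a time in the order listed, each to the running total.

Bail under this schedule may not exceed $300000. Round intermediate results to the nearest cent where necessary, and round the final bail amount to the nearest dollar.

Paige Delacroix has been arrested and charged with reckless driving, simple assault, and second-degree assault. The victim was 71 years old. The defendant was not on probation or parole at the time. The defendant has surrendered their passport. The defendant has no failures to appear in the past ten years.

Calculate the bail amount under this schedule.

Base amounts from the schedule: reckless driving $1500; simple assault $1000; second-degree assault $82000.
Stacking rule: use the highest base only. Highest is second-degree assault at $82000. Combined base = $82000.
Offense involved a victim aged 65 or older (+5%): $82000 × 1.05 = $86100.
No failures to appear in the past ten years (−5%): $86100 × 0.95 = $81795.
Defendant has surrendered passport (−25%): $81795 × 0.75 = $61346.25.
$61346.25 is within the $300000 maximum.
Rounded to the nearest dollar: $61346.

$61346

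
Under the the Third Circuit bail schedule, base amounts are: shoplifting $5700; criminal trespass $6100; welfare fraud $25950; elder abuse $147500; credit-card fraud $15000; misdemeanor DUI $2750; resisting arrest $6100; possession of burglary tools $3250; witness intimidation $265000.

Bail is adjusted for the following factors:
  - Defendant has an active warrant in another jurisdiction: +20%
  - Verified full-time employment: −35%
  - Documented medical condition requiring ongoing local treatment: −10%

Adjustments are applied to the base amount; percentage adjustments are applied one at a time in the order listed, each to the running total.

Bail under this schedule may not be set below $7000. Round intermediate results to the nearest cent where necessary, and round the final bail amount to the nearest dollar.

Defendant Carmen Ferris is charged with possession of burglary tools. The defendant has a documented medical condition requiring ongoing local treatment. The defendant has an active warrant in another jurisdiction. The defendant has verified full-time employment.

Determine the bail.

$7000

Base amounts from the schedule: possession of burglary tools $3250.
Single charge. Combined base = $3250.
Defendant has an active warrant in another jurisdiction (+20%): $3250 × 1.2 = $3900.
Verified full-time employment (−35%): $3900 × 0.65 = $2535.
Documented medical condition requiring ongoing local treatment (−10%): $2535 × 0.9 = $2281.50.
Result $2281.50 is below the minimum of $7000; bail is set at the minimum $7000.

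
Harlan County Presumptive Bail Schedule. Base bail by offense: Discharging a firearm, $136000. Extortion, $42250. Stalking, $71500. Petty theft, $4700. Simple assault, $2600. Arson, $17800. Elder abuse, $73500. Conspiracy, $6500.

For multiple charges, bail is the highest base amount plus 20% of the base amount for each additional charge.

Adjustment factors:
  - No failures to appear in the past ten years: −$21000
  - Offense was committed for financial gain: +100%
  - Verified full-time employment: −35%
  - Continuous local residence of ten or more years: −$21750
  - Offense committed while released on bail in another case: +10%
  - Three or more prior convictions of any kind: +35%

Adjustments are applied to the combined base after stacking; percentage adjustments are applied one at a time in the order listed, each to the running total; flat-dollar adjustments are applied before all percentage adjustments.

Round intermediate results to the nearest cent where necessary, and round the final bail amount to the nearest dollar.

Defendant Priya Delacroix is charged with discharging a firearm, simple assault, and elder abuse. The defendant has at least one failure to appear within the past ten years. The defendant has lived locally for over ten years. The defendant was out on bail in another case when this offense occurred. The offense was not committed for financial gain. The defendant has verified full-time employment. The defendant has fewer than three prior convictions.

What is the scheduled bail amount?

$92571

Base amounts from the schedule: discharging a firearm $136000; simple assault $2600; elder abuse $73500.
Stacking rule: highest base plus 20% of each additional charge. Highest is discharging a firearm at $136000. Additional: $2600 × 20% = $520; $73500 × 20% = $14700. Combined base = $136000 + $15220 = $151220.
Continuous local residence of ten or more years (−$21750 flat): $151220 − $21750 = $129470.
Verified full-time employment (−35%): $129470 × 0.65 = $84155.50.
Offense committed while released on bail in another case (+10%): $84155.50 × 1.1 = $92571.05.
Rounded to the nearest dollar: $92571.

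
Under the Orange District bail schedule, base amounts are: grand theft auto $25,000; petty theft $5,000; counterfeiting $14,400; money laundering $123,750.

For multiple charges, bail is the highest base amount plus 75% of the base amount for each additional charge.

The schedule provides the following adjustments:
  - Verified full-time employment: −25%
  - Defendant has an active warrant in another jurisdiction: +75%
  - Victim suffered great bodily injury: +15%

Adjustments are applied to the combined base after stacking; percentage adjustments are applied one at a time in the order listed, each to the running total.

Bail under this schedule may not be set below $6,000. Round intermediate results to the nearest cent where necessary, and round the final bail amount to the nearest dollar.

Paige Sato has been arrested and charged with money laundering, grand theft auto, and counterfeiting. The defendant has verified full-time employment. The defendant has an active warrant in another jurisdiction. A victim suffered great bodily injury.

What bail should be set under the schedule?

$231,387

Base amounts from the schedule: money laundering $123,750; grand theft auto $25,000; counterfeiting $14,400.
Stacking rule: highest base plus 75% of each additional charge. Highest is money laundering at $123,750. Additional: $25,000 × 75% = $18,750; $14,400 × 75% = $10,800. Combined base = $123,750 + $29,550 = $153,300.
Verified full-time employment (−25%): $153,300 × 0.75 = $114,975.
Defendant has an active warrant in another jurisdiction (+75%): $114,975 × 1.75 = $201,206.25.
Victim suffered great bodily injury (+15%): $201,206.25 × 1.15 = $231,387.19.
$231,387.19 is at or above the $6,000 minimum.
Rounded to the nearest dollar: $231,387.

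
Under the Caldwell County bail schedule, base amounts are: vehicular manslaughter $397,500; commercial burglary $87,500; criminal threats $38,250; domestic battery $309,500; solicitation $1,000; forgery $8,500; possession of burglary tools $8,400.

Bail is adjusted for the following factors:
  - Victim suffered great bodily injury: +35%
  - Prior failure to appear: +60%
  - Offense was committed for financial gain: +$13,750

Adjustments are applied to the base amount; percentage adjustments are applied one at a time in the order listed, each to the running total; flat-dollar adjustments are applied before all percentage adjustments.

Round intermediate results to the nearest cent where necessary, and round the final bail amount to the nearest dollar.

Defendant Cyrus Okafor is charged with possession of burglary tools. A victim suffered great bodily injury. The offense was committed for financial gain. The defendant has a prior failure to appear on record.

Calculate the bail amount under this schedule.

Base amounts from the schedule: possession of burglary tools $8,400.
Single charge. Combined base = $8,400.
Offense was committed for financial gain (+$13,750 flat): $8,400 + $13,750 = $22,150.
Victim suffered great bodily injury (+35%): $22,150 × 1.35 = $29,902.50.
Prior failure to appear (+60%): $29,902.50 × 1.6 = $47,844.

$47,844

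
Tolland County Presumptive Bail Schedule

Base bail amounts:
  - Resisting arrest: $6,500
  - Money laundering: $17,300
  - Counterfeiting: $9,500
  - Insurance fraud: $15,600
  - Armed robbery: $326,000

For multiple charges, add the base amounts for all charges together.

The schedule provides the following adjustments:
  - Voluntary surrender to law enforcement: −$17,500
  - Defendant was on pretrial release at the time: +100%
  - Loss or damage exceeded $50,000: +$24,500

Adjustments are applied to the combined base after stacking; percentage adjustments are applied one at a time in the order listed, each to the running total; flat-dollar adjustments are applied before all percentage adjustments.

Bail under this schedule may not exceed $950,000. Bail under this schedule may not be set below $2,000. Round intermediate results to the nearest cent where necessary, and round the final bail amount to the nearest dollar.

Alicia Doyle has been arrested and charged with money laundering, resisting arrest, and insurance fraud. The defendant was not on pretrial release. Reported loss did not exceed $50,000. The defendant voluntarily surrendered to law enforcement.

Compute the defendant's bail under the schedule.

Base amounts from the schedule: money laundering $17,300; resisting arrest $6,500; insurance fraud $15,600.
Stacking rule: sum of all bases. $17,300 + $6,500 + $15,600 = $39,400.
Voluntary surrender to law enforcement (−$17,500 flat): $39,400 − $17,500 = $21,900.
$21,900 is within the $950,000 maximum.
$21,900 is at or above the $2,000 minimum.

$21,900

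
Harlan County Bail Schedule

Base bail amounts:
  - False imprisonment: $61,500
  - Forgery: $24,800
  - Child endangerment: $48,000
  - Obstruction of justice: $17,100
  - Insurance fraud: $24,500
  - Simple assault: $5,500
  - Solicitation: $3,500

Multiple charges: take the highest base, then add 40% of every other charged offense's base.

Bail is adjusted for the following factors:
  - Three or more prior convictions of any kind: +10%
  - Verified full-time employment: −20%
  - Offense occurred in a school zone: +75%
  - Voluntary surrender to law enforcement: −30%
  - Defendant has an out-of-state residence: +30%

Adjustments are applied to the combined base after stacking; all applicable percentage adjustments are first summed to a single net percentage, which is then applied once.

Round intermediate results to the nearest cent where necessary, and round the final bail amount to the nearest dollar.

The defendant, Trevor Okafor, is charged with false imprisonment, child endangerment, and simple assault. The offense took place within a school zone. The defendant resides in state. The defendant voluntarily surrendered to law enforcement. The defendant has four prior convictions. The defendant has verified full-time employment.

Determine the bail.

Base amounts from the schedule: false imprisonment $61,500; child endangerment $48,000; simple assault $5,500.
Stacking rule: highest base plus 40% of each additional charge. Highest is false imprisonment at $61,500. Additional: $48,000 × 40% = $19,200; $5,500 × 40% = $2,200. Combined base = $61,500 + $21,400 = $82,900.
Net percentage adjustment: +10% −20% +75% −30% = +35%. $82,900 × 1.35 = $111,915.

$111,915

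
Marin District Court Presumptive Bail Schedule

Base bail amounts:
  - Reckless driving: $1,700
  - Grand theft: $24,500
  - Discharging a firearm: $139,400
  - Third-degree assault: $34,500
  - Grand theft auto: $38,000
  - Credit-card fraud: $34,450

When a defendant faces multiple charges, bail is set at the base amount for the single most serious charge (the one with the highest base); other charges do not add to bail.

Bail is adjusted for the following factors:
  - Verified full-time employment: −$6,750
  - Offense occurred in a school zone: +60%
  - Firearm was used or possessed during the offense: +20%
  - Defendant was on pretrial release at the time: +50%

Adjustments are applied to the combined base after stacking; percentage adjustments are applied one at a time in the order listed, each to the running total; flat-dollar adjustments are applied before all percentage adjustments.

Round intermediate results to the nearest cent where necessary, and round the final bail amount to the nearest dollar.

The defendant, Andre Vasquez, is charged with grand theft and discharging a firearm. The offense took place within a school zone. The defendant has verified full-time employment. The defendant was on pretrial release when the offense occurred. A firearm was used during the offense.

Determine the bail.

Base amounts from the schedule: grand theft $24,500; discharging a firearm $139,400.
Stacking rule: use the highest base only. Highest is discharging a firearm at $139,400. Combined base = $139,400.
Verified full-time employment (−$6,750 flat): $139,400 − $6,750 = $132,650.
Offense occurred in a school zone (+60%): $132,650 × 1.6 = $212,240.
Firearm was used or possessed during the offense (+20%): $212,240 × 1.2 = $254,688.
Defendant was on pretrial release at the time (+50%): $254,688 × 1.5 = $382,032.

$382,032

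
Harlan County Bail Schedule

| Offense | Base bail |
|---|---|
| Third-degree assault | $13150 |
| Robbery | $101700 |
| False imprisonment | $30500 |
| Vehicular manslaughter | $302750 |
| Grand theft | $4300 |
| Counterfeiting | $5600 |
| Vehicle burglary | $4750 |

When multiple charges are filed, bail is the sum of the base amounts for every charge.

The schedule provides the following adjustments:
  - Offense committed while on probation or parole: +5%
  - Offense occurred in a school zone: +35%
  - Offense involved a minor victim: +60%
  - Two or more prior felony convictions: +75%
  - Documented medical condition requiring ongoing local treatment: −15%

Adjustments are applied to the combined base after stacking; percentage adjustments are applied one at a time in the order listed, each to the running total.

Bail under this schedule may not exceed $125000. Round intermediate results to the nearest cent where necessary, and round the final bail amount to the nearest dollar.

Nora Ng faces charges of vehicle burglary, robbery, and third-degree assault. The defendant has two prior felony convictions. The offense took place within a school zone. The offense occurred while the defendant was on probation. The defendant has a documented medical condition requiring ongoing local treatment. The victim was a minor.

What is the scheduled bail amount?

Base amounts from the schedule: vehicle burglary $4750; robbery $101700; third-degree assault $13150.
Stacking rule: sum of all bases. $4750 + $101700 + $13150 = $119600.
Offense committed while on probation or parole (+5%): $119600 × 1.05 = $125580.
Offense occurred in a school zone (+35%): $125580 × 1.35 = $169533.
Offense involved a minor victim (+60%): $169533 × 1.6 = $271252.80.
Two or more prior felony convictions (+75%): $271252.80 × 1.75 = $474692.40.
Documented medical condition requiring ongoing local treatment (−15%): $474692.40 × 0.85 = $403488.54.
Result $403488.54 exceeds the maximum of $125000; bail is capped at $125000.

$125000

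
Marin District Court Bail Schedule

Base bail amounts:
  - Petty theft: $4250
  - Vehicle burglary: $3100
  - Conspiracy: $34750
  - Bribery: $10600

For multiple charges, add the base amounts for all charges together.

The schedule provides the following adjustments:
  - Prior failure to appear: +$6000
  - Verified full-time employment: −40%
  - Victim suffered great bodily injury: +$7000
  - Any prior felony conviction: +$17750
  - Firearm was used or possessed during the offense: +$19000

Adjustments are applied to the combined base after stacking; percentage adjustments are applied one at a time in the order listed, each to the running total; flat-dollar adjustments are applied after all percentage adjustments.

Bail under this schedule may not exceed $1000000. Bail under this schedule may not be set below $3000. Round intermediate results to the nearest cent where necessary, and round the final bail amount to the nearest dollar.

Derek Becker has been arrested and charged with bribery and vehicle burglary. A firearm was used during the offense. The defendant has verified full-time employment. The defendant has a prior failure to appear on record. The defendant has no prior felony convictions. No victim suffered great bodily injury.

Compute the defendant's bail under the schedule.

Base amounts from the schedule: bribery $10600; vehicle burglary $3100.
Stacking rule: sum of all bases. $10600 + $3100 = $13700.
Verified full-time employment (−40%): $13700 × 0.6 = $8220.
Prior failure to appear (+$6000 flat): $8220 + $6000 = $14220.
Firearm was used or possessed during the offense (+$19000 flat): $14220 + $19000 = $33220.
$33220 is within the $1000000 maximum.
$33220 is at or above the $3000 minimum.

$33220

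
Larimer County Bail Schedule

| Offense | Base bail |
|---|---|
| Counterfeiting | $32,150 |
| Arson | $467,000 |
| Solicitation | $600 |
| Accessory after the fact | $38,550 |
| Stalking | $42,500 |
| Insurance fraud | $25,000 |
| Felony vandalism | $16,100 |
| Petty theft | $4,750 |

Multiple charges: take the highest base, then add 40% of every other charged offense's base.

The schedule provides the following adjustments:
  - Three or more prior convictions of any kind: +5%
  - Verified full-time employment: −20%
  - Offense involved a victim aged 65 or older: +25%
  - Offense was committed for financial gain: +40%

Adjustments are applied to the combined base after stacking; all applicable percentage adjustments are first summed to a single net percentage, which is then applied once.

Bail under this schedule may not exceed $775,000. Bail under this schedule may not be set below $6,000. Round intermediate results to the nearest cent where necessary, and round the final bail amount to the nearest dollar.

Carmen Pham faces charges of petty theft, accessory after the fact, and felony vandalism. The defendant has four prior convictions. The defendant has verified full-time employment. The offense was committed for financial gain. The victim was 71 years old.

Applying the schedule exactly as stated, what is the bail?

Base amounts from the schedule: petty theft $4,750; accessory after the fact $38,550; felony vandalism $16,100.
Stacking rule: highest base plus 40% of each additional charge. Highest is accessory after the fact at $38,550. Additional: $4,750 × 40% = $1,900; $16,100 × 40% = $6,440. Combined base = $38,550 + $8,340 = $46,890.
Net percentage adjustment: +5% −20% +25% +40% = +50%. $46,890 × 1.5 = $70,335.
$70,335 is within the $775,000 maximum.
$70,335 is at or above the $6,000 minimum.

$70,335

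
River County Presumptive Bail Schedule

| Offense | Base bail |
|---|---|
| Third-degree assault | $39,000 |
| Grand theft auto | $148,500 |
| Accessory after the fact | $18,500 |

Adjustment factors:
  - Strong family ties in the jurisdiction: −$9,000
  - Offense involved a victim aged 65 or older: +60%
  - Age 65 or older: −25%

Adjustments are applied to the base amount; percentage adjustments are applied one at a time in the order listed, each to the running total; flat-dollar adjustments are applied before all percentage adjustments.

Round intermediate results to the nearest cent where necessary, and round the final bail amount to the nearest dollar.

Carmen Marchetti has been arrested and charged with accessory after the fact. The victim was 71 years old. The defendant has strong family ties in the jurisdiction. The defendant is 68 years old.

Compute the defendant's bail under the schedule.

$11,400

Base amounts from the schedule: accessory after the fact $18,500.
Single charge. Combined base = $18,500.
Strong family ties in the jurisdiction (−$9,000 flat): $18,500 − $9,000 = $9,500.
Offense involved a victim aged 65 or older (+60%): $9,500 × 1.6 = $15,200.
Age 65 or older (−25%): $15,200 × 0.75 = $11,400.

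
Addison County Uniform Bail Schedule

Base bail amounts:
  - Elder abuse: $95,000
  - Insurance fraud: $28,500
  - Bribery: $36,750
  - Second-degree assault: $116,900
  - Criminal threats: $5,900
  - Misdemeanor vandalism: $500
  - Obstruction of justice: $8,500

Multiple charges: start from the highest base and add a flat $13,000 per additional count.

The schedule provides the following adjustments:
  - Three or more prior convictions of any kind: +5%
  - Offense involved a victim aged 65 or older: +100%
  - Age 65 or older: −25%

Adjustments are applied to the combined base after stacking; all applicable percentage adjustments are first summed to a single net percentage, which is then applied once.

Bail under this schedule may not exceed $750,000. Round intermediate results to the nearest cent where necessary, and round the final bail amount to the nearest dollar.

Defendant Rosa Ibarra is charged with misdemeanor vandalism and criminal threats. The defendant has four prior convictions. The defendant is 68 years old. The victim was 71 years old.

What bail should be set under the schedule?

$34,020

Base amounts from the schedule: misdemeanor vandalism $500; criminal threats $5,900.
Stacking rule: highest base plus $13,000 per additional charge. Highest is criminal threats at $5,900; 1 additional charge → +$13,000. Combined base = $18,900.
Net percentage adjustment: +5% +100% −25% = +80%. $18,900 × 1.8 = $34,020.
$34,020 is within the $750,000 maximum.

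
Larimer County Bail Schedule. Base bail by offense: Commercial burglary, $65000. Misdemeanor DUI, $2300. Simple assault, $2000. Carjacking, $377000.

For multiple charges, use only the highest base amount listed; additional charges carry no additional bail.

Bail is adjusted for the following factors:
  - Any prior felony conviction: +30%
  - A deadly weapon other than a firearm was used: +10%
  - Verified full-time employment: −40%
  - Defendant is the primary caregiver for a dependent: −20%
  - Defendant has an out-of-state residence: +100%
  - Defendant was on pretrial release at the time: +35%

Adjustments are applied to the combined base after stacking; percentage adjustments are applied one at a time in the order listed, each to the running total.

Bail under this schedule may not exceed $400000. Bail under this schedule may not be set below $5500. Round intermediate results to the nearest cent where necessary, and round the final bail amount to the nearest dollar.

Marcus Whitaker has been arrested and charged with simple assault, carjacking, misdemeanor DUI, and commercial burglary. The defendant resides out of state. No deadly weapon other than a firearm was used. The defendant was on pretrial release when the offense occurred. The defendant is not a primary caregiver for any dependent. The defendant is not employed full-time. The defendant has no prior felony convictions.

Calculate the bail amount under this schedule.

$400000

Base amounts from the schedule: simple assault $2000; carjacking $377000; misdemeanor DUI $2300; commercial burglary $65000.
Stacking rule: use the highest base only. Highest is carjacking at $377000. Combined base = $377000.
Defendant has an out-of-state residence (+100%): $377000 × 2 = $754000.
Defendant was on pretrial release at the time (+35%): $754000 × 1.35 = $1017900.
Result $1017900 exceeds the maximum of $400000; bail is capped at $400000.
$400000 is at or above the $5500 minimum.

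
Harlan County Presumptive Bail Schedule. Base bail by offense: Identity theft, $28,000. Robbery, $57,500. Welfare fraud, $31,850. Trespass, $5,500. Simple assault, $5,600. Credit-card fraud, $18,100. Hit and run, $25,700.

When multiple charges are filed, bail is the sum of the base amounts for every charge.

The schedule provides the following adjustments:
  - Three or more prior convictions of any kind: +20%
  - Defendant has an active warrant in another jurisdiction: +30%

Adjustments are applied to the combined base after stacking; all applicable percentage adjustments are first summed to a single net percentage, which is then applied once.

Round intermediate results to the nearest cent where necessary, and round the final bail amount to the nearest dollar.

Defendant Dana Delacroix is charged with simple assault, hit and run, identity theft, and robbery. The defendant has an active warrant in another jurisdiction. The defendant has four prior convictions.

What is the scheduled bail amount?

$175,200

Base amounts from the schedule: simple assault $5,600; hit and run $25,700; identity theft $28,000; robbery $57,500.
Stacking rule: sum of all bases. $5,600 + $25,700 + $28,000 + $57,500 = $116,800.
Net percentage adjustment: +20% +30% = +50%. $116,800 × 1.5 = $175,200.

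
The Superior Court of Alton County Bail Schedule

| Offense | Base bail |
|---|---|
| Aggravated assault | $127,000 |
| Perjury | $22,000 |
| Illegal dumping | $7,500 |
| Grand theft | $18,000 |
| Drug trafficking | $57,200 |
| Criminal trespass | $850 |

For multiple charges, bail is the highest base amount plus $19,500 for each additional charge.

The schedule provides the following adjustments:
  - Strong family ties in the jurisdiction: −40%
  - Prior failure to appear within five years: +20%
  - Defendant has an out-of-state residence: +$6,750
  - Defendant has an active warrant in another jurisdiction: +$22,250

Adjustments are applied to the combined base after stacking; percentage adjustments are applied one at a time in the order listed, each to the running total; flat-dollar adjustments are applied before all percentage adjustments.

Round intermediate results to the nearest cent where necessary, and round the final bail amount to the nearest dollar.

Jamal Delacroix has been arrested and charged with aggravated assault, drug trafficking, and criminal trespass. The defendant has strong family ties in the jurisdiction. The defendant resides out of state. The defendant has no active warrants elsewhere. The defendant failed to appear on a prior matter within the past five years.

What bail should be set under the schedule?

Base amounts from the schedule: aggravated assault $127,000; drug trafficking $57,200; criminal trespass $850.
Stacking rule: highest base plus $19,500 per additional charge. Highest is aggravated assault at $127,000; 2 additional charges → +$39,000. Combined base = $166,000.
Defendant has an out-of-state residence (+$6,750 flat): $166,000 + $6,750 = $172,750.
Strong family ties in the jurisdiction (−40%): $172,750 × 0.6 = $103,650.
Prior failure to appear within five years (+20%): $103,650 × 1.2 = $124,380.

$124,380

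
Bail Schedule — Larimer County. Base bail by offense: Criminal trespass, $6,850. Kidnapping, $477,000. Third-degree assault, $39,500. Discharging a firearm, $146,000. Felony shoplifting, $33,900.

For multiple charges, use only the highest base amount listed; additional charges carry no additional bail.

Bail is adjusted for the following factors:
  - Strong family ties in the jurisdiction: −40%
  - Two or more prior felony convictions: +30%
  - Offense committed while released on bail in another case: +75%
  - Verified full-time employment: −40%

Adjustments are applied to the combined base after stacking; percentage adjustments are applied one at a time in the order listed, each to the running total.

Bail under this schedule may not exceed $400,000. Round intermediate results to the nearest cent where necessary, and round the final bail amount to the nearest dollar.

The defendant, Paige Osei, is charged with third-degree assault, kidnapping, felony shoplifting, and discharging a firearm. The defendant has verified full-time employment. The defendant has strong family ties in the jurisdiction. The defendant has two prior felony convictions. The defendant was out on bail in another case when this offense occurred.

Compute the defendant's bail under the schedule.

$390,663

Base amounts from the schedule: third-degree assault $39,500; kidnapping $477,000; felony shoplifting $33,900; discharging a firearm $146,000.
Stacking rule: use the highest base only. Highest is kidnapping at $477,000. Combined base = $477,000.
Strong family ties in the jurisdiction (−40%): $477,000 × 0.6 = $286,200.
Two or more prior felony convictions (+30%): $286,200 × 1.3 = $372,060.
Offense committed while released on bail in another case (+75%): $372,060 × 1.75 = $651,105.
Verified full-time employment (−40%): $651,105 × 0.6 = $390,663.
$390,663 is within the $400,000 maximum.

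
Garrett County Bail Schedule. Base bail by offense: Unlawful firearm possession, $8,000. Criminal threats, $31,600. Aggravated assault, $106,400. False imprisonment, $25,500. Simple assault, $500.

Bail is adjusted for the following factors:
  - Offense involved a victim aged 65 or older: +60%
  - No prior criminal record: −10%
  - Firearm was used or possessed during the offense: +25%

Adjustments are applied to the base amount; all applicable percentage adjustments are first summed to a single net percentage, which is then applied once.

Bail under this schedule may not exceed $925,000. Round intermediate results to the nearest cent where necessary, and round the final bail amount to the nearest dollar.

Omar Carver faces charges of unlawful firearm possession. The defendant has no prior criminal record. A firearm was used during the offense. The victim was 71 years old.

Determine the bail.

$14,000

Base amounts from the schedule: unlawful firearm possession $8,000.
Single charge. Combined base = $8,000.
Net percentage adjustment: +60% −10% +25% = +75%. $8,000 × 1.75 = $14,000.
$14,000 is within the $925,000 maximum.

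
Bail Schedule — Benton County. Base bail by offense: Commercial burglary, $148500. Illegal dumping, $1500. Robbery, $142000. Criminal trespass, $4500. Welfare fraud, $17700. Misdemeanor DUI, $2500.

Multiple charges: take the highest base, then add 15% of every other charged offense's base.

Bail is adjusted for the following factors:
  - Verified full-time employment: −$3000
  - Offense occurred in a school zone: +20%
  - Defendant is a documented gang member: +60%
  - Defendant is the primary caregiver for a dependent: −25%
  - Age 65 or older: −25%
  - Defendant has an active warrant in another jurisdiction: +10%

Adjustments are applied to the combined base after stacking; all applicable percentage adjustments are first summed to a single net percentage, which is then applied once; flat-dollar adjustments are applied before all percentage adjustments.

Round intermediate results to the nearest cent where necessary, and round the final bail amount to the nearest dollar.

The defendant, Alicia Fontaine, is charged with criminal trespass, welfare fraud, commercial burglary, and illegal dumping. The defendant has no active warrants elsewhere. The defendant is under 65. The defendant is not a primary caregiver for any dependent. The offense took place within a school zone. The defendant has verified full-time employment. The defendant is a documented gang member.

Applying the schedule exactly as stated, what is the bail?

$268299

Base amounts from the schedule: criminal trespass $4500; welfare fraud $17700; commercial burglary $148500; illegal dumping $1500.
Stacking rule: highest base plus 15% of each additional charge. Highest is commercial burglary at $148500. Additional: $4500 × 15% = $675; $17700 × 15% = $2655; $1500 × 15% = $225. Combined base = $148500 + $3555 = $152055.
Verified full-time employment (−$3000 flat): $152055 − $3000 = $149055.
Net percentage adjustment: +20% +60% = +80%. $149055 × 1.8 = $268299.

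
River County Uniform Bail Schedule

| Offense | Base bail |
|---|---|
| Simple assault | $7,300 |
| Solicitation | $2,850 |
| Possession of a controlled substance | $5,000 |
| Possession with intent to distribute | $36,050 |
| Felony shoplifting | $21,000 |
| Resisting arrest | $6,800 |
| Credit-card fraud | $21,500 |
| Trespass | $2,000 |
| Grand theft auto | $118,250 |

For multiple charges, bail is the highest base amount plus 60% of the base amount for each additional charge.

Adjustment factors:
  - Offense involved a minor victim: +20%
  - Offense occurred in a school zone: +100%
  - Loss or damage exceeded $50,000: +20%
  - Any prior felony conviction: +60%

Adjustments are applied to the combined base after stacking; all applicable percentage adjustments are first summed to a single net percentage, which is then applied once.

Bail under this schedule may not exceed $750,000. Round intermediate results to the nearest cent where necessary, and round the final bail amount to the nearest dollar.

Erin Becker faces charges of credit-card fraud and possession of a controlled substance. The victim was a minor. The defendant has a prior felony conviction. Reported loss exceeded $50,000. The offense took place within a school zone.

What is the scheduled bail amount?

$73,500

Base amounts from the schedule: credit-card fraud $21,500; possession of a controlled substance $5,000.
Stacking rule: highest base plus 60% of each additional charge. Highest is credit-card fraud at $21,500. Additional: $5,000 × 60% = $3,000. Combined base = $21,500 + $3,000 = $24,500.
Net percentage adjustment: +20% +100% +20% +60% = +200%. $24,500 × 3 = $73,500.
$73,500 is within the $750,000 maximum.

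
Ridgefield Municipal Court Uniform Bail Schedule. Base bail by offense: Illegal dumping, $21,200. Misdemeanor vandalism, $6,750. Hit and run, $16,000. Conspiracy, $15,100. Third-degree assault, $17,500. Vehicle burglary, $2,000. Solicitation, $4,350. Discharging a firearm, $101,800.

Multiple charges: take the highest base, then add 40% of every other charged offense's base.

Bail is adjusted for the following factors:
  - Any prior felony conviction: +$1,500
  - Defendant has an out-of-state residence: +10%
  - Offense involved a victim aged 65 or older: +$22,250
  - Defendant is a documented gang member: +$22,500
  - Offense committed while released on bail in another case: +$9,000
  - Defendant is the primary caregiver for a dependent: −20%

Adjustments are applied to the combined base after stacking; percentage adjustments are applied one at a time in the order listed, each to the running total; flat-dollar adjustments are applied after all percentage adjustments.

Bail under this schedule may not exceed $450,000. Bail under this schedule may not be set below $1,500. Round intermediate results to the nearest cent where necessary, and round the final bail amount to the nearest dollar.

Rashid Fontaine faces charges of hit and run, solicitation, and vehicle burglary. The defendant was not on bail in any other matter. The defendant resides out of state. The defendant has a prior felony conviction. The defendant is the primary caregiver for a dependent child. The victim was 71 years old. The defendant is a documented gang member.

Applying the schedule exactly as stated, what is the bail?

$62,565

Base amounts from the schedule: hit and run $16,000; solicitation $4,350; vehicle burglary $2,000.
Stacking rule: highest base plus 40% of each additional charge. Highest is hit and run at $16,000. Additional: $4,350 × 40% = $1,740; $2,000 × 40% = $800. Combined base = $16,000 + $2,540 = $18,540.
Defendant has an out-of-state residence (+10%): $18,540 × 1.1 = $20,394.
Defendant is the primary caregiver for a dependent (−20%): $20,394 × 0.8 = $16,315.20.
Any prior felony conviction (+$1,500 flat): $16,315.20 + $1,500 = $17,815.20.
Offense involved a victim aged 65 or older (+$22,250 flat): $17,815.20 + $22,250 = $40,065.20.
Defendant is a documented gang member (+$22,500 flat): $40,065.20 + $22,500 = $62,565.20.
$62,565.20 is within the $450,000 maximum.
$62,565.20 is at or above the $1,500 minimum.
Rounded to the nearest dollar: $62,565.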